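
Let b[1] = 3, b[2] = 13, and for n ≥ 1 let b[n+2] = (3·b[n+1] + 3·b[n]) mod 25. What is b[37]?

b[1] = 3; b[2] = 13; b[3] = 23; b[4] = 8; b[5] = 18; b[6] = 3; b[7] = 13.
The sequence repeats with period 5.
(37 - 1) mod 5 = 1, so b[37] = b[2] = 13.

13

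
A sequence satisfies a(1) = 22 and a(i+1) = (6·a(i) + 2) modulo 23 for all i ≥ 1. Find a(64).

Computing terms: a(1) = 22; a(2) = 19; a(3) = 1; a(4) = 8; a(5) = 4; a(6) = 3; a(7) = 20; a(8) = 7; a(9) = 21; a(10) = 13; a(11) = 11; a(12) = 22.
The sequence repeats with period 11.
So a(64) = a(1 + ((64-1) mod 11)) = a(9) = 21.

21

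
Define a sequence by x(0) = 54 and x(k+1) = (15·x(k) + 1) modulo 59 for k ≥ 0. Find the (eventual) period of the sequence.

Listing terms: x(0) = 54, x(1) = 44, x(2) = 12, x(3) = 4, x(4) = 2, x(5) = 31, x(6) = 53, x(7) = 29, x(8) = 23, x(9) = 51, x(10) = 58, x(11) = 45, x(12) = 27, x(13) = 52, x(14) = 14, x(15) = 34, x(16) = 39, x(17) = 55, x(18) = 0, x(19) = 1, x(20) = 16, x(21) = 5, x(22) = 17, x(23) = 20, x(24) = 6, x(25) = 32, x(26) = 9, x(27) = 18, x(28) = 35, x(29) = 54.
The sequence repeats with period 29.

29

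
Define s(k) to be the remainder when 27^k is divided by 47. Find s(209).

Listing terms: s(1) = 27,  s(2) = 24,  s(3) = 37,  s(4) = 12,  s(5) = 42,  s(6) = 6,  s(7) = 21,  s(8) = 3,  s(9) = 34,  s(10) = 25,  s(11) = 17,  s(12) = 36,  s(13) = 32,  s(14) = 18,  s(15) = 16,  s(16) = 9,  s(17) = 8,  s(18) = 28,  s(19) = 4,  s(20) = 14,  s(21) = 2,  s(22) = 7,  s(23) = 1,  s(24) = 27.
The sequence repeats with period 23.
So s(209) = s(1 + ((209-1) mod 23)) = s(2) = 24.

24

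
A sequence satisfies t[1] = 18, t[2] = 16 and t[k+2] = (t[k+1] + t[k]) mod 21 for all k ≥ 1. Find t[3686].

8

We have t[1] = 18,  t[2] = 16,  t[3] = 13,  t[4] = 8,  t[5] = 0,  t[6] = 8,  t[7] = 8,  t[8] = 16,  t[9] = 3,  t[10] = 19,  t[11] = 1,  t[12] = 20,  t[13] = 0,  t[14] = 20,  t[15] = 20,  t[16] = 19,  t[17] = 18,  t[18] = 16.
Since (t[17], t[18]) = (t[1], t[2]) = (18, 16) (two consecutive terms determine the rest), the sequence is periodic with period 16.
(3686 - 1) mod 16 = 5, so t[3686] = t[6] = 8.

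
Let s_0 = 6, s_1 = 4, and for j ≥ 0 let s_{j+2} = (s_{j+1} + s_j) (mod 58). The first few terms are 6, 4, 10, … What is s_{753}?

48

Computing terms: s_0 = 6, s_1 = 4, s_2 = 10, s_3 = 14, s_4 = 24, s_5 = 38, s_6 = 4, s_7 = 42, s_8 = 46, s_9 = 30, s_{10} = 18, s_{11} = 48, s_{12} = 8, s_{13} = 56, s_{14} = 6, s_{15} = 4.
The sequence repeats with period 14.
(753 - 0) mod 14 = 11, so s_{753} = s_{11} = 48.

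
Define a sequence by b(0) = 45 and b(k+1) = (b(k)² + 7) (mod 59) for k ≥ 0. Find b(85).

Computing terms: b(0) = 45, b(1) = 26, b(2) = 34, b(3) = 42, b(4) = 1, b(5) = 8, b(6) = 12, b(7) = 33, b(8) = 34.
Since b(8) = b(2) = 34, the sequence is eventually periodic: after a pre-period of length 2 it cycles with period 6.
For k ≥ 2, b(k) depends only on (k - 2) mod 6. (85 - 2) mod 6 = 5, so b(85) = b(7) = 33.

33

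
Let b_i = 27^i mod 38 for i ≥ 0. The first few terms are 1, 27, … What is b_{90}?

1

Computing terms: b_0 = 1, b_1 = 27, b_2 = 7, b_3 = 37, b_4 = 11, b_5 = 31, b_6 = 1.
The sequence repeats with period 6.
(90 - 0) mod 6 = 0, so b_{90} = b_0 = 1.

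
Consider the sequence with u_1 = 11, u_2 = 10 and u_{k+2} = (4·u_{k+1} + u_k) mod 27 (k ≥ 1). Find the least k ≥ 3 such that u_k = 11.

8

We have u_1 = 11, u_2 = 10, u_3 = 24, u_4 = 25, u_5 = 16, u_6 = 8, u_7 = 21, u_8 = 11, u_9 = 11, u_{10} = 1, u_{11} = 15, u_{12} = 7, u_{13} = 16, u_{14} = 17, u_{15} = 3, u_{16} = 2, u_{17} = 11, u_{18} = 19, u_{19} = 6, u_{20} = 16, u_{21} = 16, u_{22} = 26, u_{23} = 12, u_{24} = 20, u_{25} = 11, u_{26} = 10.
The sequence repeats with period 24.
The value 11 first appears (with k ≥ 3) at u_8.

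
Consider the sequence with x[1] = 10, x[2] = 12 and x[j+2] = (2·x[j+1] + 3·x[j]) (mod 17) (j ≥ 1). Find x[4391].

2

Computing terms: x[1] = 10, x[2] = 12, x[3] = 3, x[4] = 8, x[5] = 8, x[6] = 6, x[7] = 2, x[8] = 5, x[9] = 16, x[10] = 13, x[11] = 6, x[12] = 0, x[13] = 1, x[14] = 2, x[15] = 7, x[16] = 3, x[17] = 10, x[18] = 12.
The sequence repeats with period 16.
(4391 - 1) mod 16 = 6, so x[4391] = x[7] = 2.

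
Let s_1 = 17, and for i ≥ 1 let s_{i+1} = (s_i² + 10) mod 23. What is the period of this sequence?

4

Computing terms: s_1 = 17; s_2 = 0; s_3 = 10; s_4 = 18; s_5 = 12; s_6 = 16; s_7 = 13; s_8 = 18.
Since s_8 = s_4 = 18, the sequence is eventually periodic: after a pre-period of length 3 it cycles with period 4.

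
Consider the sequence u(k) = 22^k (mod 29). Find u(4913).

4

Listing terms: u(0) = 1; u(1) = 22; u(2) = 20; u(3) = 5; u(4) = 23; u(5) = 13; u(6) = 25; u(7) = 28; u(8) = 7; u(9) = 9; u(10) = 24; u(11) = 6; u(12) = 16; u(13) = 4; u(14) = 1.
Since u(14) = u(0) = 1, the sequence is periodic with period 14.
(4913 - 0) mod 14 = 13, so u(4913) = u(13) = 4.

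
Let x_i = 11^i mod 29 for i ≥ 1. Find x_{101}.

3

We have x_1 = 11, x_2 = 5, x_3 = 26, x_4 = 25, x_5 = 14, x_6 = 9, x_7 = 12, x_8 = 16, x_9 = 2, x_{10} = 22, x_{11} = 10, x_{12} = 23, x_{13} = 21, x_{14} = 28, x_{15} = 18, x_{16} = 24, x_{17} = 3, x_{18} = 4, x_{19} = 15, x_{20} = 20, x_{21} = 17, x_{22} = 13, x_{23} = 27, x_{24} = 7, x_{25} = 19, x_{26} = 6, x_{27} = 8, x_{28} = 1, x_{29} = 11.
The sequence repeats with period 28.
(101 - 1) mod 28 = 16, so x_{101} = x_{17} = 3.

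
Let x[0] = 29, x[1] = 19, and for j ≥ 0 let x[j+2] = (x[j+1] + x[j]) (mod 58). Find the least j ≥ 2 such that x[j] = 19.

Computing terms: x[0] = 29,  x[1] = 19,  x[2] = 48,  x[3] = 9,  x[4] = 57,  x[5] = 8,  x[6] = 7,  x[7] = 15,  x[8] = 22,  x[9] = 37,  x[10] = 1,  x[11] = 38,  x[12] = 39,  x[13] = 19,  x[14] = 0,  x[15] = 19,  x[16] = 19,  x[17] = 38,  x[18] = 57,  x[19] = 37,  x[20] = 36,  x[21] = 15,  x[22] = 51,  x[23] = 8,  x[24] = 1,  x[25] = 9,  x[26] = 10,  x[27] = 19,  x[28] = 29,  x[29] = 48,  x[30] = 19,  x[31] = 9,  x[32] = 28,  x[33] = 37,  x[34] = 7,  x[35] = 44,  x[36] = 51,  x[37] = 37,  x[38] = 30,  x[39] = 9,  x[40] = 39,  x[41] = 48,  x[42] = 29,  x[43] = 19.
Since (x[42], x[43]) = (x[0], x[1]) = (29, 19) (two consecutive terms determine the rest), the sequence is periodic with period 42.
The value 19 first appears (with j ≥ 2) at x[13].

13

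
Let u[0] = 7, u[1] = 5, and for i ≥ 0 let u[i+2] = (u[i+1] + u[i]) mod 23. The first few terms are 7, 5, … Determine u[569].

10

Listing terms: u[0] = 7,  u[1] = 5,  u[2] = 12,  u[3] = 17,  u[4] = 6,  u[5] = 0,  u[6] = 6,  u[7] = 6,  u[8] = 12,  u[9] = 18,  u[10] = 7,  u[11] = 2,  u[12] = 9,  u[13] = 11,  u[14] = 20,  u[15] = 8,  u[16] = 5,  u[17] = 13,  u[18] = 18,  u[19] = 8,  u[20] = 3,  u[21] = 11,  u[22] = 14,  u[23] = 2,  u[24] = 16,  u[25] = 18,  u[26] = 11,  u[27] = 6,  u[28] = 17,  u[29] = 0,  u[30] = 17,  u[31] = 17,  u[32] = 11,  u[33] = 5,  u[34] = 16,  u[35] = 21,  u[36] = 14,  u[37] = 12,  u[38] = 3,  u[39] = 15,  u[40] = 18,  u[41] = 10,  u[42] = 5,  u[43] = 15,  u[44] = 20,  u[45] = 12,  u[46] = 9,  u[47] = 21,  u[48] = 7,  u[49] = 5.
The sequence repeats with period 48.
(569 - 0) mod 48 = 41, so u[569] = u[41] = 10.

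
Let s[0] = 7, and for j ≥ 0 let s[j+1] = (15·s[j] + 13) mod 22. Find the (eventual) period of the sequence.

10

Computing terms: s[0] = 7,  s[1] = 8,  s[2] = 1,  s[3] = 6,  s[4] = 15,  s[5] = 18,  s[6] = 19,  s[7] = 12,  s[8] = 17,  s[9] = 4,  s[10] = 7.
The sequence repeats with period 10.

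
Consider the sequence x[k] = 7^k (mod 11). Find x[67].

6

We have x[0] = 1, x[1] = 7, x[2] = 5, x[3] = 2, x[4] = 3, x[5] = 10, x[6] = 4, x[7] = 6, x[8] = 9, x[9] = 8, x[10] = 1.
The sequence repeats with period 10.
(67 - 0) mod 10 = 7, so x[67] = x[7] = 6.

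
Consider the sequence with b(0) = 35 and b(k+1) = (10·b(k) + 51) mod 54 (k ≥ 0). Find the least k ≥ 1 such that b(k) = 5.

7

We have b(0) = 35,  b(1) = 23,  b(2) = 11,  b(3) = 53,  b(4) = 41,  b(5) = 29,  b(6) = 17,  b(7) = 5,  b(8) = 47,  b(9) = 35.
The sequence repeats with period 9.
The value 5 first appears (with k ≥ 1) at b(7).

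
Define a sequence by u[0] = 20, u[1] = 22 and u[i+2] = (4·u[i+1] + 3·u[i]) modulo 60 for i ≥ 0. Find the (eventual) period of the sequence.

Computing terms: u[0] = 20; u[1] = 22; u[2] = 28; u[3] = 58; u[4] = 16; u[5] = 58; u[6] = 40; u[7] = 34; u[8] = 16; u[9] = 46; u[10] = 52; u[11] = 46; u[12] = 40; u[13] = 58; u[14] = 52; u[15] = 22; u[16] = 4; u[17] = 22; u[18] = 40; u[19] = 46; u[20] = 4; u[21] = 34; u[22] = 28; u[23] = 34; u[24] = 40; u[25] = 22; u[26] = 28.
Since (u[25], u[26]) = (u[1], u[2]) = (22, 28) (two consecutive terms determine the rest), the sequence is eventually periodic: after a pre-period of length 1 it cycles with period 24.

24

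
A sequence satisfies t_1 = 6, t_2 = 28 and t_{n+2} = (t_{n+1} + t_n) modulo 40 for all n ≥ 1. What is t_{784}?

We have t_1 = 6,  t_2 = 28,  t_3 = 34,  t_4 = 22,  t_5 = 16,  t_6 = 38,  t_7 = 14,  t_8 = 12,  t_9 = 26,  t_{10} = 38,  t_{11} = 24,  t_{12} = 22,  t_{13} = 6,  t_{14} = 28.
The sequence repeats with period 12.
So t_{784} = t_{1 + ((784-1) mod 12)} = t_4 = 22.

22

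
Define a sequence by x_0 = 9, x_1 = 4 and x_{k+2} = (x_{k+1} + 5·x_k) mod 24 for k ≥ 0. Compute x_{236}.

13

We have x_0 = 9, x_1 = 4, x_2 = 1, x_3 = 21, x_4 = 2, x_5 = 11, x_6 = 21, x_7 = 4, x_8 = 13, x_9 = 9, x_{10} = 2, x_{11} = 23, x_{12} = 9, x_{13} = 4.
The sequence repeats with period 12.
So x_{236} = x_{0 + ((236-0) mod 12)} = x_8 = 13.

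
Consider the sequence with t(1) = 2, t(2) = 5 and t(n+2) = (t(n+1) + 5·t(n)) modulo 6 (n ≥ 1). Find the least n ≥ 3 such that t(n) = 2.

7

t(1) = 2, t(2) = 5, t(3) = 3, t(4) = 4, t(5) = 1, t(6) = 3, t(7) = 2, t(8) = 5.
Since (t(7), t(8)) = (t(1), t(2)) = (2, 5) (two consecutive terms determine the rest), the sequence is periodic with period 6.
The value 2 next appears (with n ≥ 3) at t(7).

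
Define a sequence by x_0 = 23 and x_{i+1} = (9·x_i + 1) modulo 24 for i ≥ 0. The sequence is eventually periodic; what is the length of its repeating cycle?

We have x_0 = 23, x_1 = 16, x_2 = 1, x_3 = 10, x_4 = 19, x_5 = 4, x_6 = 13, x_7 = 22, x_8 = 7, x_9 = 16.
Since x_9 = x_1 = 16, the sequence is eventually periodic: after a pre-period of length 1 it cycles with period 8.

8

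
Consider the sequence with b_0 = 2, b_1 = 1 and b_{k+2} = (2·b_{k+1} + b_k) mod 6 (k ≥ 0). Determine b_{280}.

We have b_0 = 2,  b_1 = 1,  b_2 = 4,  b_3 = 3,  b_4 = 4,  b_5 = 5,  b_6 = 2,  b_7 = 3,  b_8 = 2,  b_9 = 1.
Since (b_8, b_9) = (b_0, b_1) = (2, 1) (two consecutive terms determine the rest), the sequence is periodic with period 8.
(280 - 0) mod 8 = 0, so b_{280} = b_0 = 2.

2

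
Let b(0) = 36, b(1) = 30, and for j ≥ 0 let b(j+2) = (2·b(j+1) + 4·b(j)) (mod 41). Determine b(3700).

Computing terms: b(0) = 36, b(1) = 30, b(2) = 40, b(3) = 36, b(4) = 27, b(5) = 34, b(6) = 12, b(7) = 37, b(8) = 40, b(9) = 23, b(10) = 1, b(11) = 12, b(12) = 28, b(13) = 22, b(14) = 33, b(15) = 31, b(16) = 30, b(17) = 20, b(18) = 37, b(19) = 31, b(20) = 5, b(21) = 11, b(22) = 1, b(23) = 5, b(24) = 14, b(25) = 7, b(26) = 29, b(27) = 4, b(28) = 1, b(29) = 18, b(30) = 40, b(31) = 29, b(32) = 13, b(33) = 19, b(34) = 8, b(35) = 10, b(36) = 11, b(37) = 21, b(38) = 4, b(39) = 10, b(40) = 36, b(41) = 30.
Since (b(40), b(41)) = (b(0), b(1)) = (36, 30) (two consecutive terms determine the rest), the sequence is periodic with period 40.
(3700 - 0) mod 40 = 20, so b(3700) = b(20) = 5.

5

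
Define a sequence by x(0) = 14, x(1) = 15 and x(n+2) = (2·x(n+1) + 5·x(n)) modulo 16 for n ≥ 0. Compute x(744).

Computing terms: x(0) = 14, x(1) = 15, x(2) = 4, x(3) = 3, x(4) = 10, x(5) = 3, x(6) = 8, x(7) = 15, x(8) = 6, x(9) = 7, x(10) = 12, x(11) = 11, x(12) = 2, x(13) = 11, x(14) = 0, x(15) = 7, x(16) = 14, x(17) = 15.
Since (x(16), x(17)) = (x(0), x(1)) = (14, 15) (two consecutive terms determine the rest), the sequence is periodic with period 16.
(744 - 0) mod 16 = 8, so x(744) = x(8) = 6.

6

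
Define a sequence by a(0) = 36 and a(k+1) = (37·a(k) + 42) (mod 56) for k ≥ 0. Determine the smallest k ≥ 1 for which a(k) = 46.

5

Listing terms: a(0) = 36,  a(1) = 30,  a(2) = 32,  a(3) = 50,  a(4) = 44,  a(5) = 46,  a(6) = 8,  a(7) = 2,  a(8) = 4,  a(9) = 22,  a(10) = 16,  a(11) = 18,  a(12) = 36.
Since a(12) = a(0) = 36, the sequence is periodic with period 12.
The value 46 first appears (with k ≥ 1) at a(5).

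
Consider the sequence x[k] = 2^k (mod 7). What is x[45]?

Computing terms: x[0] = 1, x[1] = 2, x[2] = 4, x[3] = 1.
The sequence repeats with period 3.
So x[45] = x[0 + ((45-0) mod 3)] = x[0] = 1.

1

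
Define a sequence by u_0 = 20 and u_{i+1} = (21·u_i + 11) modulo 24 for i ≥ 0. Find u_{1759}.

Listing terms: u_0 = 20; u_1 = 23; u_2 = 14; u_3 = 17; u_4 = 8; u_5 = 11; u_6 = 2; u_7 = 5; u_8 = 20.
The sequence repeats with period 8.
(1759 - 0) mod 8 = 7, so u_{1759} = u_7 = 5.

5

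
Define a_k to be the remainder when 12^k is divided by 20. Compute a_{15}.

8

We have a_0 = 1,  a_1 = 12,  a_2 = 4,  a_3 = 8,  a_4 = 16,  a_5 = 12.
Since a_5 = a_1 = 12, the sequence is eventually periodic: after a pre-period of length 1 it cycles with period 4.
For k ≥ 1, a_k depends only on (k - 1) mod 4. (15 - 1) mod 4 = 2, so a_{15} = a_3 = 8.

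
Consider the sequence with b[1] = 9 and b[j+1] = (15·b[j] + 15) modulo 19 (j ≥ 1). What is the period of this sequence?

Computing terms: b[1] = 9,  b[2] = 17,  b[3] = 4,  b[4] = 18,  b[5] = 0,  b[6] = 15,  b[7] = 12,  b[8] = 5,  b[9] = 14,  b[10] = 16,  b[11] = 8,  b[12] = 2,  b[13] = 7,  b[14] = 6,  b[15] = 10,  b[16] = 13,  b[17] = 1,  b[18] = 11,  b[19] = 9.
The sequence repeats with period 18.

18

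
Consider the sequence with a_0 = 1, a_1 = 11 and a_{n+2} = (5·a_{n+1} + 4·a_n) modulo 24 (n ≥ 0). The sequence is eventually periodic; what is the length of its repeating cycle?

Listing terms: a_0 = 1; a_1 = 11; a_2 = 11; a_3 = 3; a_4 = 11; a_5 = 19; a_6 = 19; a_7 = 3; a_8 = 19; a_9 = 11; a_{10} = 11.
Since (a_9, a_{10}) = (a_1, a_2) = (11, 11) (two consecutive terms determine the rest), the sequence is eventually periodic: after a pre-period of length 1 it cycles with period 8.

8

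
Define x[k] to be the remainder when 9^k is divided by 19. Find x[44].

17

x[1] = 9; x[2] = 5; x[3] = 7; x[4] = 6; x[5] = 16; x[6] = 11; x[7] = 4; x[8] = 17; x[9] = 1; x[10] = 9.
The sequence repeats with period 9.
(44 - 1) mod 9 = 7, so x[44] = x[8] = 17.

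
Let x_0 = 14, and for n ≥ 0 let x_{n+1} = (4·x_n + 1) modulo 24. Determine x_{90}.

5

Listing terms: x_0 = 14,  x_1 = 9,  x_2 = 13,  x_3 = 5,  x_4 = 21,  x_5 = 13.
Since x_5 = x_2 = 13, the sequence is eventually periodic: after a pre-period of length 2 it cycles with period 3.
For n ≥ 2, x_n depends only on (n - 2) mod 3. (90 - 2) mod 3 = 1, so x_{90} = x_3 = 5.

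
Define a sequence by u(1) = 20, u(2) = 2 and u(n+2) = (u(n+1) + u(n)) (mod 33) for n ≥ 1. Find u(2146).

26

Listing terms: u(1) = 20, u(2) = 2, u(3) = 22, u(4) = 24, u(5) = 13, u(6) = 4, u(7) = 17, u(8) = 21, u(9) = 5, u(10) = 26, u(11) = 31, u(12) = 24, u(13) = 22, u(14) = 13, u(15) = 2, u(16) = 15, u(17) = 17, u(18) = 32, u(19) = 16, u(20) = 15, u(21) = 31, u(22) = 13, u(23) = 11, u(24) = 24, u(25) = 2, u(26) = 26, u(27) = 28, u(28) = 21, u(29) = 16, u(30) = 4, u(31) = 20, u(32) = 24, u(33) = 11, u(34) = 2, u(35) = 13, u(36) = 15, u(37) = 28, u(38) = 10, u(39) = 5, u(40) = 15, u(41) = 20, u(42) = 2.
The sequence repeats with period 40.
So u(2146) = u(1 + ((2146-1) mod 40)) = u(26) = 26.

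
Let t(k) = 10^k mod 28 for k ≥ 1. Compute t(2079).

We have t(1) = 10,  t(2) = 16,  t(3) = 20,  t(4) = 4,  t(5) = 12,  t(6) = 8,  t(7) = 24,  t(8) = 16.
Since t(8) = t(2) = 16, the sequence is eventually periodic: after a pre-period of length 1 it cycles with period 6.
For k ≥ 2, t(k) depends only on (k - 2) mod 6. (2079 - 2) mod 6 = 1, so t(2079) = t(3) = 20.

20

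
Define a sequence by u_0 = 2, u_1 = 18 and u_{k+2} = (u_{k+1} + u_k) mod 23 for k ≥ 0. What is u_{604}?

u_0 = 2,  u_1 = 18,  u_2 = 20,  u_3 = 15,  u_4 = 12,  u_5 = 4,  u_6 = 16,  u_7 = 20,  u_8 = 13,  u_9 = 10,  u_{10} = 0,  u_{11} = 10,  u_{12} = 10,  u_{13} = 20,  u_{14} = 7,  u_{15} = 4,  u_{16} = 11,  u_{17} = 15,  u_{18} = 3,  u_{19} = 18,  u_{20} = 21,  u_{21} = 16,  u_{22} = 14,  u_{23} = 7,  u_{24} = 21,  u_{25} = 5,  u_{26} = 3,  u_{27} = 8,  u_{28} = 11,  u_{29} = 19,  u_{30} = 7,  u_{31} = 3,  u_{32} = 10,  u_{33} = 13,  u_{34} = 0,  u_{35} = 13,  u_{36} = 13,  u_{37} = 3,  u_{38} = 16,  u_{39} = 19,  u_{40} = 12,  u_{41} = 8,  u_{42} = 20,  u_{43} = 5,  u_{44} = 2,  u_{45} = 7,  u_{46} = 9,  u_{47} = 16,  u_{48} = 2,  u_{49} = 18.
The sequence repeats with period 48.
(604 - 0) mod 48 = 28, so u_{604} = u_{28} = 11.

11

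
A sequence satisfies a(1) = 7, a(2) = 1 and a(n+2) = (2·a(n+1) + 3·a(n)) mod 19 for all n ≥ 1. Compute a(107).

1

Computing terms: a(1) = 7; a(2) = 1; a(3) = 4; a(4) = 11; a(5) = 15; a(6) = 6; a(7) = 0; a(8) = 18; a(9) = 17; a(10) = 12; a(11) = 18; a(12) = 15; a(13) = 8; a(14) = 4; a(15) = 13; a(16) = 0; a(17) = 1; a(18) = 2; a(19) = 7; a(20) = 1.
Since (a(19), a(20)) = (a(1), a(2)) = (7, 1) (two consecutive terms determine the rest), the sequence is periodic with period 18.
(107 - 1) mod 18 = 16, so a(107) = a(17) = 1.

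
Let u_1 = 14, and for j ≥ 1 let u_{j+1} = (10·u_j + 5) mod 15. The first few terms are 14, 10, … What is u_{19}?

u_1 = 14,  u_2 = 10,  u_3 = 0,  u_4 = 5,  u_5 = 10.
Since u_5 = u_2 = 10, the sequence is eventually periodic: after a pre-period of length 1 it cycles with period 3.
For j ≥ 2, u_j depends only on (j - 2) mod 3. (19 - 2) mod 3 = 2, so u_{19} = u_4 = 5.

5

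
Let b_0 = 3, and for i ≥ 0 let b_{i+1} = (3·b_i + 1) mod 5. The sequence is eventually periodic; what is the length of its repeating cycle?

4

We have b_0 = 3, b_1 = 0, b_2 = 1, b_3 = 4, b_4 = 3.
The sequence repeats with period 4.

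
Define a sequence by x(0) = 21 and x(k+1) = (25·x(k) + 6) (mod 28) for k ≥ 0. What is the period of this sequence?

6

x(0) = 21; x(1) = 27; x(2) = 9; x(3) = 7; x(4) = 13; x(5) = 23; x(6) = 21.
Since x(6) = x(0) = 21, the sequence is periodic with period 6.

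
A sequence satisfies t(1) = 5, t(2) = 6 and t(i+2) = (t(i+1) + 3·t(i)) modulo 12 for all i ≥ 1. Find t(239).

t(1) = 5,  t(2) = 6,  t(3) = 9,  t(4) = 3,  t(5) = 6,  t(6) = 3,  t(7) = 9,  t(8) = 6,  t(9) = 9.
Since (t(8), t(9)) = (t(2), t(3)) = (6, 9) (two consecutive terms determine the rest), the sequence is eventually periodic: after a pre-period of length 1 it cycles with period 6.
For i ≥ 2, t(i) depends only on (i - 2) mod 6. (239 - 2) mod 6 = 3, so t(239) = t(5) = 6.

6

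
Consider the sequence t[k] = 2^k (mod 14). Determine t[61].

t[1] = 2,  t[2] = 4,  t[3] = 8,  t[4] = 2.
The sequence repeats with period 3.
(61 - 1) mod 3 = 0, so t[61] = t[1] = 2.

2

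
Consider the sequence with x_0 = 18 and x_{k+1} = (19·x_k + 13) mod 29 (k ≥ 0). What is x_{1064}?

Listing terms: x_0 = 18, x_1 = 7, x_2 = 1, x_3 = 3, x_4 = 12, x_5 = 9, x_6 = 10, x_7 = 0, x_8 = 13, x_9 = 28, x_{10} = 23, x_{11} = 15, x_{12} = 8, x_{13} = 20, x_{14} = 16, x_{15} = 27, x_{16} = 4, x_{17} = 2, x_{18} = 22, x_{19} = 25, x_{20} = 24, x_{21} = 5, x_{22} = 21, x_{23} = 6, x_{24} = 11, x_{25} = 19, x_{26} = 26, x_{27} = 14, x_{28} = 18.
Since x_{28} = x_0 = 18, the sequence is periodic with period 28.
(1064 - 0) mod 28 = 0, so x_{1064} = x_0 = 18.

18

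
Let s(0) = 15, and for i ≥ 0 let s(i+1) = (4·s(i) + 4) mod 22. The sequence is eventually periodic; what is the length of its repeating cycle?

5

Computing terms: s(0) = 15,  s(1) = 20,  s(2) = 18,  s(3) = 10,  s(4) = 0,  s(5) = 4,  s(6) = 20.
Since s(6) = s(1) = 20, the sequence is eventually periodic: after a pre-period of length 1 it cycles with period 5.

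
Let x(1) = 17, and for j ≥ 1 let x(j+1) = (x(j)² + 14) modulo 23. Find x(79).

Computing terms: x(1) = 17,  x(2) = 4,  x(3) = 7,  x(4) = 17.
The sequence repeats with period 3.
So x(79) = x(1 + ((79-1) mod 3)) = x(1) = 17.

17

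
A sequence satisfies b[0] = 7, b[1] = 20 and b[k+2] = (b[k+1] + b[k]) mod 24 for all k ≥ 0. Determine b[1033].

We have b[0] = 7; b[1] = 20; b[2] = 3; b[3] = 23; b[4] = 2; b[5] = 1; b[6] = 3; b[7] = 4; b[8] = 7; b[9] = 11; b[10] = 18; b[11] = 5; b[12] = 23; b[13] = 4; b[14] = 3; b[15] = 7; b[16] = 10; b[17] = 17; b[18] = 3; b[19] = 20; b[20] = 23; b[21] = 19; b[22] = 18; b[23] = 13; b[24] = 7; b[25] = 20.
The sequence repeats with period 24.
So b[1033] = b[0 + ((1033-0) mod 24)] = b[1] = 20.

20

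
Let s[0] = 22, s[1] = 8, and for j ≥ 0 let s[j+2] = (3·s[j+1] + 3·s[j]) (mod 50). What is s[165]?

Listing terms: s[0] = 22, s[1] = 8, s[2] = 40, s[3] = 44, s[4] = 2, s[5] = 38, s[6] = 20, s[7] = 24, s[8] = 32, s[9] = 18, s[10] = 0, s[11] = 4, s[12] = 12, s[13] = 48, s[14] = 30, s[15] = 34, s[16] = 42, s[17] = 28, s[18] = 10, s[19] = 14, s[20] = 22, s[21] = 8.
The sequence repeats with period 20.
(165 - 0) mod 20 = 5, so s[165] = s[5] = 38.

38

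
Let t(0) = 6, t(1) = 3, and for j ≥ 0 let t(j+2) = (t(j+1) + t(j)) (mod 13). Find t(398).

2

We have t(0) = 6,  t(1) = 3,  t(2) = 9,  t(3) = 12,  t(4) = 8,  t(5) = 7,  t(6) = 2,  t(7) = 9,  t(8) = 11,  t(9) = 7,  t(10) = 5,  t(11) = 12,  t(12) = 4,  t(13) = 3,  t(14) = 7,  t(15) = 10,  t(16) = 4,  t(17) = 1,  t(18) = 5,  t(19) = 6,  t(20) = 11,  t(21) = 4,  t(22) = 2,  t(23) = 6,  t(24) = 8,  t(25) = 1,  t(26) = 9,  t(27) = 10,  t(28) = 6,  t(29) = 3.
Since (t(28), t(29)) = (t(0), t(1)) = (6, 3) (two consecutive terms determine the rest), the sequence is periodic with period 28.
So t(398) = t(0 + ((398-0) mod 28)) = t(6) = 2.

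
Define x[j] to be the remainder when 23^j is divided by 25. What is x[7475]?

7

Computing terms: x[0] = 1; x[1] = 23; x[2] = 4; x[3] = 17; x[4] = 16; x[5] = 18; x[6] = 14; x[7] = 22; x[8] = 6; x[9] = 13; x[10] = 24; x[11] = 2; x[12] = 21; x[13] = 8; x[14] = 9; x[15] = 7; x[16] = 11; x[17] = 3; x[18] = 19; x[19] = 12; x[20] = 1.
Since x[20] = x[0] = 1, the sequence is periodic with period 20.
So x[7475] = x[0 + ((7475-0) mod 20)] = x[15] = 7.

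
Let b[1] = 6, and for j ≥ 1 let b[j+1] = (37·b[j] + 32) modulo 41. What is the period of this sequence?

b[1] = 6; b[2] = 8; b[3] = 0; b[4] = 32; b[5] = 27; b[6] = 6.
Since b[6] = b[1] = 6, the sequence is periodic with period 5.

5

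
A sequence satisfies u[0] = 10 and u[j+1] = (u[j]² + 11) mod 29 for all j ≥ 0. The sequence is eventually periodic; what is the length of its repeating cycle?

u[0] = 10, u[1] = 24, u[2] = 7, u[3] = 2, u[4] = 15, u[5] = 4, u[6] = 27, u[7] = 15.
Since u[7] = u[4] = 15, the sequence is eventually periodic: after a pre-period of length 4 it cycles with period 3.

3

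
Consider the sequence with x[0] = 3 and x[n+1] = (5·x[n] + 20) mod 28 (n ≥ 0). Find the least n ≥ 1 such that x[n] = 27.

Listing terms: x[0] = 3, x[1] = 7, x[2] = 27, x[3] = 15, x[4] = 11, x[5] = 19, x[6] = 3.
Since x[6] = x[0] = 3, the sequence is periodic with period 6.
The value 27 first appears (with n ≥ 1) at x[2].

2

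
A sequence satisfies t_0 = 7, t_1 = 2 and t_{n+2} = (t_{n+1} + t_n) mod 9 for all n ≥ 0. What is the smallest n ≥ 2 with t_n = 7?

Listing terms: t_0 = 7; t_1 = 2; t_2 = 0; t_3 = 2; t_4 = 2; t_5 = 4; t_6 = 6; t_7 = 1; t_8 = 7; t_9 = 8; t_{10} = 6; t_{11} = 5; t_{12} = 2; t_{13} = 7; t_{14} = 0; t_{15} = 7; t_{16} = 7; t_{17} = 5; t_{18} = 3; t_{19} = 8; t_{20} = 2; t_{21} = 1; t_{22} = 3; t_{23} = 4; t_{24} = 7; t_{25} = 2.
The sequence repeats with period 24.
The value 7 first appears (with n ≥ 2) at t_8.

8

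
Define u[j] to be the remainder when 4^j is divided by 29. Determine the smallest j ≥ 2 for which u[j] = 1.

14

Computing terms: u[1] = 4; u[2] = 16; u[3] = 6; u[4] = 24; u[5] = 9; u[6] = 7; u[7] = 28; u[8] = 25; u[9] = 13; u[10] = 23; u[11] = 5; u[12] = 20; u[13] = 22; u[14] = 1; u[15] = 4.
The sequence repeats with period 14.
The value 1 first appears (with j ≥ 2) at u[14].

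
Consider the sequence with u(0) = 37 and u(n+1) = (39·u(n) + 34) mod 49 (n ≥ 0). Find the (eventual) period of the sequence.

Listing terms: u(0) = 37, u(1) = 7, u(2) = 13, u(3) = 2, u(4) = 14, u(5) = 41, u(6) = 16, u(7) = 21, u(8) = 20, u(9) = 30, u(10) = 28, u(11) = 48, u(12) = 44, u(13) = 35, u(14) = 27, u(15) = 9, u(16) = 42, u(17) = 6, u(18) = 23, u(19) = 0, u(20) = 34, u(21) = 37.
Since u(21) = u(0) = 37, the sequence is periodic with period 21.

21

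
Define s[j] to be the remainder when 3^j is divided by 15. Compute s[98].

We have s[1] = 3, s[2] = 9, s[3] = 12, s[4] = 6, s[5] = 3.
The sequence repeats with period 4.
(98 - 1) mod 4 = 1, so s[98] = s[2] = 9.

9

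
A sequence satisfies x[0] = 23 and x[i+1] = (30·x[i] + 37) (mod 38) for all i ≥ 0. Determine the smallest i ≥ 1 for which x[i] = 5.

1

We have x[0] = 23, x[1] = 5, x[2] = 35, x[3] = 23.
Since x[3] = x[0] = 23, the sequence is periodic with period 3.
The value 5 first appears (with i ≥ 1) at x[1].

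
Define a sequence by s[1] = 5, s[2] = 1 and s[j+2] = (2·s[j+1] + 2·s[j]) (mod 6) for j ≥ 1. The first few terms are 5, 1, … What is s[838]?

s[1] = 5,  s[2] = 1,  s[3] = 0,  s[4] = 2,  s[5] = 4,  s[6] = 0,  s[7] = 2.
Since (s[6], s[7]) = (s[3], s[4]) = (0, 2) (two consecutive terms determine the rest), the sequence is eventually periodic: after a pre-period of length 2 it cycles with period 3.
For j ≥ 3, s[j] depends only on (j - 3) mod 3. (838 - 3) mod 3 = 1, so s[838] = s[4] = 2.

2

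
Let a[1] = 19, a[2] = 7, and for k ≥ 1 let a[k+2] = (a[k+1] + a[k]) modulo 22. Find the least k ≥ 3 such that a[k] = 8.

21

Listing terms: a[1] = 19, a[2] = 7, a[3] = 4, a[4] = 11, a[5] = 15, a[6] = 4, a[7] = 19, a[8] = 1, a[9] = 20, a[10] = 21, a[11] = 19, a[12] = 18, a[13] = 15, a[14] = 11, a[15] = 4, a[16] = 15, a[17] = 19, a[18] = 12, a[19] = 9, a[20] = 21, a[21] = 8, a[22] = 7, a[23] = 15, a[24] = 0, a[25] = 15, a[26] = 15, a[27] = 8, a[28] = 1, a[29] = 9, a[30] = 10, a[31] = 19, a[32] = 7.
Since (a[31], a[32]) = (a[1], a[2]) = (19, 7) (two consecutive terms determine the rest), the sequence is periodic with period 30.
The value 8 first appears (with k ≥ 3) at a[21].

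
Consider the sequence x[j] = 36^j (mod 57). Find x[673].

24

Listing terms: x[0] = 1,  x[1] = 36,  x[2] = 42,  x[3] = 30,  x[4] = 54,  x[5] = 6,  x[6] = 45,  x[7] = 24,  x[8] = 9,  x[9] = 39,  x[10] = 36.
Since x[10] = x[1] = 36, the sequence is eventually periodic: after a pre-period of length 1 it cycles with period 9.
For j ≥ 1, x[j] depends only on (j - 1) mod 9. (673 - 1) mod 9 = 6, so x[673] = x[7] = 24.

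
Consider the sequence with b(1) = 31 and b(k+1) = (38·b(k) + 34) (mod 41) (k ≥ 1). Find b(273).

We have b(1) = 31; b(2) = 23; b(3) = 6; b(4) = 16; b(5) = 27; b(6) = 35; b(7) = 11; b(8) = 1; b(9) = 31.
The sequence repeats with period 8.
(273 - 1) mod 8 = 0, so b(273) = b(1) = 31.

31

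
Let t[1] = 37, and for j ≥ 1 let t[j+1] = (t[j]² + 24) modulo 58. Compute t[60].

47

t[1] = 37, t[2] = 1, t[3] = 25, t[4] = 11, t[5] = 29, t[6] = 53, t[7] = 49, t[8] = 47, t[9] = 29.
Since t[9] = t[5] = 29, the sequence is eventually periodic: after a pre-period of length 4 it cycles with period 4.
For j ≥ 5, t[j] depends only on (j - 5) mod 4. (60 - 5) mod 4 = 3, so t[60] = t[8] = 47.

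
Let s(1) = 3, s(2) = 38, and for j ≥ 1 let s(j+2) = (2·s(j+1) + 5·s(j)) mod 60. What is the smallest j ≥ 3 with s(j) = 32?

s(1) = 3; s(2) = 38; s(3) = 31; s(4) = 12; s(5) = 59; s(6) = 58; s(7) = 51; s(8) = 32; s(9) = 19; s(10) = 18; s(11) = 11; s(12) = 52; s(13) = 39; s(14) = 38; s(15) = 31.
Since (s(14), s(15)) = (s(2), s(3)) = (38, 31) (two consecutive terms determine the rest), the sequence is eventually periodic: after a pre-period of length 1 it cycles with period 12.
The value 32 first appears (with j ≥ 3) at s(8).

8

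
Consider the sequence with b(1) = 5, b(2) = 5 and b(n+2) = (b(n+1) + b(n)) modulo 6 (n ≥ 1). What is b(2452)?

Listing terms: b(1) = 5,  b(2) = 5,  b(3) = 4,  b(4) = 3,  b(5) = 1,  b(6) = 4,  b(7) = 5,  b(8) = 3,  b(9) = 2,  b(10) = 5,  b(11) = 1,  b(12) = 0,  b(13) = 1,  b(14) = 1,  b(15) = 2,  b(16) = 3,  b(17) = 5,  b(18) = 2,  b(19) = 1,  b(20) = 3,  b(21) = 4,  b(22) = 1,  b(23) = 5,  b(24) = 0,  b(25) = 5,  b(26) = 5.
The sequence repeats with period 24.
So b(2452) = b(1 + ((2452-1) mod 24)) = b(4) = 3.

3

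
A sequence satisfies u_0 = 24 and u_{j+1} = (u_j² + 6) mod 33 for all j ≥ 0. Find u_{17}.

We have u_0 = 24,  u_1 = 21,  u_2 = 18,  u_3 = 0,  u_4 = 6,  u_5 = 9,  u_6 = 21.
Since u_6 = u_1 = 21, the sequence is eventually periodic: after a pre-period of length 1 it cycles with period 5.
For j ≥ 1, u_j depends only on (j - 1) mod 5. (17 - 1) mod 5 = 1, so u_{17} = u_2 = 18.

18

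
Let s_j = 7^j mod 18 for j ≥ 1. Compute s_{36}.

1

Computing terms: s_1 = 7; s_2 = 13; s_3 = 1; s_4 = 7.
Since s_4 = s_1 = 7, the sequence is periodic with period 3.
(36 - 1) mod 3 = 2, so s_{36} = s_3 = 1.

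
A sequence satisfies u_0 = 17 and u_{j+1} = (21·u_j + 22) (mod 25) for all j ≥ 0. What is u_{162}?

We have u_0 = 17, u_1 = 4, u_2 = 6, u_3 = 23, u_4 = 5, u_5 = 2, u_6 = 14, u_7 = 16, u_8 = 8, u_9 = 15, u_{10} = 12, u_{11} = 24, u_{12} = 1, u_{13} = 18, u_{14} = 0, u_{15} = 22, u_{16} = 9, u_{17} = 11, u_{18} = 3, u_{19} = 10, u_{20} = 7, u_{21} = 19, u_{22} = 21, u_{23} = 13, u_{24} = 20, u_{25} = 17.
Since u_{25} = u_0 = 17, the sequence is periodic with period 25.
So u_{162} = u_{0 + ((162-0) mod 25)} = u_{12} = 1.

1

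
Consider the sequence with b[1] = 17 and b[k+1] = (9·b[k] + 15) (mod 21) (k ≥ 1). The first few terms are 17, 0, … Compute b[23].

0

We have b[1] = 17; b[2] = 0; b[3] = 15; b[4] = 3; b[5] = 0.
Since b[5] = b[2] = 0, the sequence is eventually periodic: after a pre-period of length 1 it cycles with period 3.
For k ≥ 2, b[k] depends only on (k - 2) mod 3. (23 - 2) mod 3 = 0, so b[23] = b[2] = 0.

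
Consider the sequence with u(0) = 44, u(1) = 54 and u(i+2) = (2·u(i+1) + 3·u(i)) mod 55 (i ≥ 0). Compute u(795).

Listing terms: u(0) = 44,  u(1) = 54,  u(2) = 20,  u(3) = 37,  u(4) = 24,  u(5) = 49,  u(6) = 5,  u(7) = 47,  u(8) = 54,  u(9) = 29,  u(10) = 0,  u(11) = 32,  u(12) = 9,  u(13) = 4,  u(14) = 35,  u(15) = 27,  u(16) = 49,  u(17) = 14,  u(18) = 10,  u(19) = 7,  u(20) = 44,  u(21) = 54.
The sequence repeats with period 20.
So u(795) = u(0 + ((795-0) mod 20)) = u(15) = 27.

27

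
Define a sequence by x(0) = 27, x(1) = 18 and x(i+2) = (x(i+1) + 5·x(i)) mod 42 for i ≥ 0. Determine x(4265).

We have x(0) = 27,  x(1) = 18,  x(2) = 27,  x(3) = 33,  x(4) = 0,  x(5) = 39,  x(6) = 39,  x(7) = 24,  x(8) = 9,  x(9) = 3,  x(10) = 6,  x(11) = 21,  x(12) = 9,  x(13) = 30,  x(14) = 33,  x(15) = 15,  x(16) = 12,  x(17) = 3,  x(18) = 21,  x(19) = 36,  x(20) = 15,  x(21) = 27,  x(22) = 18.
The sequence repeats with period 21.
So x(4265) = x(0 + ((4265-0) mod 21)) = x(2) = 27.

27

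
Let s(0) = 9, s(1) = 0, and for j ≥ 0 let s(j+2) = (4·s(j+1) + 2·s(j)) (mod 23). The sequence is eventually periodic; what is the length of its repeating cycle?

Computing terms: s(0) = 9; s(1) = 0; s(2) = 18; s(3) = 3; s(4) = 2; s(5) = 14; s(6) = 14; s(7) = 15; s(8) = 19; s(9) = 14; s(10) = 2; s(11) = 13; s(12) = 10; s(13) = 20; s(14) = 8; s(15) = 3; s(16) = 5; s(17) = 3; s(18) = 22; s(19) = 2; s(20) = 6; s(21) = 5; s(22) = 9; s(23) = 0.
Since (s(22), s(23)) = (s(0), s(1)) = (9, 0) (two consecutive terms determine the rest), the sequence is periodic with period 22.

22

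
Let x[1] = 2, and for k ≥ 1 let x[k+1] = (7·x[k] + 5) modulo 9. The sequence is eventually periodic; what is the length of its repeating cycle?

Computing terms: x[1] = 2,  x[2] = 1,  x[3] = 3,  x[4] = 8,  x[5] = 7,  x[6] = 0,  x[7] = 5,  x[8] = 4,  x[9] = 6,  x[10] = 2.
Since x[10] = x[1] = 2, the sequence is periodic with period 9.

9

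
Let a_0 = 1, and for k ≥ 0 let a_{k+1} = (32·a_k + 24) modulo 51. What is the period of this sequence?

We have a_0 = 1,  a_1 = 5,  a_2 = 31,  a_3 = 47,  a_4 = 49,  a_5 = 11,  a_6 = 19,  a_7 = 20,  a_8 = 1.
Since a_8 = a_0 = 1, the sequence is periodic with period 8.

8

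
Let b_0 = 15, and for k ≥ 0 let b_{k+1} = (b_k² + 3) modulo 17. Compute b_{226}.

1

b_0 = 15; b_1 = 7; b_2 = 1; b_3 = 4; b_4 = 2; b_5 = 7.
Since b_5 = b_1 = 7, the sequence is eventually periodic: after a pre-period of length 1 it cycles with period 4.
For k ≥ 1, b_k depends only on (k - 1) mod 4. (226 - 1) mod 4 = 1, so b_{226} = b_2 = 1.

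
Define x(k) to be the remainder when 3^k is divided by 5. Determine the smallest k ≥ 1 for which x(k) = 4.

Listing terms: x(0) = 1; x(1) = 3; x(2) = 4; x(3) = 2; x(4) = 1.
The sequence repeats with period 4.
The value 4 first appears (with k ≥ 1) at x(2).

2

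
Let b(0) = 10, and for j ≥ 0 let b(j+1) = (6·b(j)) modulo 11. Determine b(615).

1

We have b(0) = 10, b(1) = 5, b(2) = 8, b(3) = 4, b(4) = 2, b(5) = 1, b(6) = 6, b(7) = 3, b(8) = 7, b(9) = 9, b(10) = 10.
Since b(10) = b(0) = 10, the sequence is periodic with period 10.
(615 - 0) mod 10 = 5, so b(615) = b(5) = 1.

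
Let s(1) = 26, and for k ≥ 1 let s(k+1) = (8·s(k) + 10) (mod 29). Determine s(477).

26

Computing terms: s(1) = 26, s(2) = 15, s(3) = 14, s(4) = 6, s(5) = 0, s(6) = 10, s(7) = 3, s(8) = 5, s(9) = 21, s(10) = 4, s(11) = 13, s(12) = 27, s(13) = 23, s(14) = 20, s(15) = 25, s(16) = 7, s(17) = 8, s(18) = 16, s(19) = 22, s(20) = 12, s(21) = 19, s(22) = 17, s(23) = 1, s(24) = 18, s(25) = 9, s(26) = 24, s(27) = 28, s(28) = 2, s(29) = 26.
The sequence repeats with period 28.
So s(477) = s(1 + ((477-1) mod 28)) = s(1) = 26.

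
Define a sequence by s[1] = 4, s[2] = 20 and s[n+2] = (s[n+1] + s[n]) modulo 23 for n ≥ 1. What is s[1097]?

Computing terms: s[1] = 4; s[2] = 20; s[3] = 1; s[4] = 21; s[5] = 22; s[6] = 20; s[7] = 19; s[8] = 16; s[9] = 12; s[10] = 5; s[11] = 17; s[12] = 22; s[13] = 16; s[14] = 15; s[15] = 8; s[16] = 0; s[17] = 8; s[18] = 8; s[19] = 16; s[20] = 1; s[21] = 17; s[22] = 18; s[23] = 12; s[24] = 7; s[25] = 19; s[26] = 3; s[27] = 22; s[28] = 2; s[29] = 1; s[30] = 3; s[31] = 4; s[32] = 7; s[33] = 11; s[34] = 18; s[35] = 6; s[36] = 1; s[37] = 7; s[38] = 8; s[39] = 15; s[40] = 0; s[41] = 15; s[42] = 15; s[43] = 7; s[44] = 22; s[45] = 6; s[46] = 5; s[47] = 11; s[48] = 16; s[49] = 4; s[50] = 20.
The sequence repeats with period 48.
(1097 - 1) mod 48 = 40, so s[1097] = s[41] = 15.

15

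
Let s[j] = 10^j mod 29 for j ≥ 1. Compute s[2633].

s[1] = 10,  s[2] = 13,  s[3] = 14,  s[4] = 24,  s[5] = 8,  s[6] = 22,  s[7] = 17,  s[8] = 25,  s[9] = 18,  s[10] = 6,  s[11] = 2,  s[12] = 20,  s[13] = 26,  s[14] = 28,  s[15] = 19,  s[16] = 16,  s[17] = 15,  s[18] = 5,  s[19] = 21,  s[20] = 7,  s[21] = 12,  s[22] = 4,  s[23] = 11,  s[24] = 23,  s[25] = 27,  s[26] = 9,  s[27] = 3,  s[28] = 1,  s[29] = 10.
The sequence repeats with period 28.
So s[2633] = s[1 + ((2633-1) mod 28)] = s[1] = 10.

10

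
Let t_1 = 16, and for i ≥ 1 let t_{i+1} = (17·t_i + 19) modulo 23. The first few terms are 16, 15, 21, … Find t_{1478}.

8

Listing terms: t_1 = 16,  t_2 = 15,  t_3 = 21,  t_4 = 8,  t_5 = 17,  t_6 = 9,  t_7 = 11,  t_8 = 22,  t_9 = 2,  t_{10} = 7,  t_{11} = 0,  t_{12} = 19,  t_{13} = 20,  t_{14} = 14,  t_{15} = 4,  t_{16} = 18,  t_{17} = 3,  t_{18} = 1,  t_{19} = 13,  t_{20} = 10,  t_{21} = 5,  t_{22} = 12,  t_{23} = 16.
The sequence repeats with period 22.
So t_{1478} = t_{1 + ((1478-1) mod 22)} = t_4 = 8.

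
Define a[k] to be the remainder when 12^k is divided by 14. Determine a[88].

2

Computing terms: a[0] = 1,  a[1] = 12,  a[2] = 4,  a[3] = 6,  a[4] = 2,  a[5] = 10,  a[6] = 8,  a[7] = 12.
Since a[7] = a[1] = 12, the sequence is eventually periodic: after a pre-period of length 1 it cycles with period 6.
For k ≥ 1, a[k] depends only on (k - 1) mod 6. (88 - 1) mod 6 = 3, so a[88] = a[4] = 2.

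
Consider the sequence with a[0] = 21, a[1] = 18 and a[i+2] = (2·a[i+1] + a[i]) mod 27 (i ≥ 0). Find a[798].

6

Listing terms: a[0] = 21,  a[1] = 18,  a[2] = 3,  a[3] = 24,  a[4] = 24,  a[5] = 18,  a[6] = 6,  a[7] = 3,  a[8] = 12,  a[9] = 0,  a[10] = 12,  a[11] = 24,  a[12] = 6,  a[13] = 9,  a[14] = 24,  a[15] = 3,  a[16] = 3,  a[17] = 9,  a[18] = 21,  a[19] = 24,  a[20] = 15,  a[21] = 0,  a[22] = 15,  a[23] = 3,  a[24] = 21,  a[25] = 18.
The sequence repeats with period 24.
(798 - 0) mod 24 = 6, so a[798] = a[6] = 6.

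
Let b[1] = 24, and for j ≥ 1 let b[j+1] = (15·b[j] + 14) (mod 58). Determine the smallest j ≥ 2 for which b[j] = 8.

7

Computing terms: b[1] = 24; b[2] = 26; b[3] = 56; b[4] = 42; b[5] = 6; b[6] = 46; b[7] = 8; b[8] = 18; b[9] = 52; b[10] = 40; b[11] = 34; b[12] = 2; b[13] = 44; b[14] = 36; b[15] = 32; b[16] = 30; b[17] = 0; b[18] = 14; b[19] = 50; b[20] = 10; b[21] = 48; b[22] = 38; b[23] = 4; b[24] = 16; b[25] = 22; b[26] = 54; b[27] = 12; b[28] = 20; b[29] = 24.
Since b[29] = b[1] = 24, the sequence is periodic with period 28.
The value 8 first appears (with j ≥ 2) at b[7].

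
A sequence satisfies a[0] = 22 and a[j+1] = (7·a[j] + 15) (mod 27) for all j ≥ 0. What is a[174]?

4

Computing terms: a[0] = 22, a[1] = 7, a[2] = 10, a[3] = 4, a[4] = 16, a[5] = 19, a[6] = 13, a[7] = 25, a[8] = 1, a[9] = 22.
Since a[9] = a[0] = 22, the sequence is periodic with period 9.
(174 - 0) mod 9 = 3, so a[174] = a[3] = 4.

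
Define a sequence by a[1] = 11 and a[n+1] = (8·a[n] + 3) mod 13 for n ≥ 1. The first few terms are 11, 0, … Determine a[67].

We have a[1] = 11,  a[2] = 0,  a[3] = 3,  a[4] = 1,  a[5] = 11.
Since a[5] = a[1] = 11, the sequence is periodic with period 4.
(67 - 1) mod 4 = 2, so a[67] = a[3] = 3.

3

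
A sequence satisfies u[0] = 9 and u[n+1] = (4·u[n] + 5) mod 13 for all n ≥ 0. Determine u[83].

Computing terms: u[0] = 9,  u[1] = 2,  u[2] = 0,  u[3] = 5,  u[4] = 12,  u[5] = 1,  u[6] = 9.
The sequence repeats with period 6.
So u[83] = u[0 + ((83-0) mod 6)] = u[5] = 1.

1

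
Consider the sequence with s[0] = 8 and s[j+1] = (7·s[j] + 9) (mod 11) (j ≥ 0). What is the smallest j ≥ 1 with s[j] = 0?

We have s[0] = 8,  s[1] = 10,  s[2] = 2,  s[3] = 1,  s[4] = 5,  s[5] = 0,  s[6] = 9,  s[7] = 6,  s[8] = 7,  s[9] = 3,  s[10] = 8.
Since s[10] = s[0] = 8, the sequence is periodic with period 10.
The value 0 first appears (with j ≥ 1) at s[5].

5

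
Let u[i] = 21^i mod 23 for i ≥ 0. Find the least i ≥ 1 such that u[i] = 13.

18

We have u[0] = 1, u[1] = 21, u[2] = 4, u[3] = 15, u[4] = 16, u[5] = 14, u[6] = 18, u[7] = 10, u[8] = 3, u[9] = 17, u[10] = 12, u[11] = 22, u[12] = 2, u[13] = 19, u[14] = 8, u[15] = 7, u[16] = 9, u[17] = 5, u[18] = 13, u[19] = 20, u[20] = 6, u[21] = 11, u[22] = 1.
The sequence repeats with period 22.
The value 13 first appears (with i ≥ 1) at u[18].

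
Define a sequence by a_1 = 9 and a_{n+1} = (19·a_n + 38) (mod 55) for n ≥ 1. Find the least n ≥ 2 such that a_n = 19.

We have a_1 = 9; a_2 = 44; a_3 = 49; a_4 = 34; a_5 = 24; a_6 = 54; a_7 = 19; a_8 = 14; a_9 = 29; a_{10} = 39; a_{11} = 9.
The sequence repeats with period 10.
The value 19 first appears (with n ≥ 2) at a_7.

7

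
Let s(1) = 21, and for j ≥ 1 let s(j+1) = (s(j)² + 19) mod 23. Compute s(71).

19

We have s(1) = 21; s(2) = 0; s(3) = 19; s(4) = 12; s(5) = 2; s(6) = 0.
Since s(6) = s(2) = 0, the sequence is eventually periodic: after a pre-period of length 1 it cycles with period 4.
For j ≥ 2, s(j) depends only on (j - 2) mod 4. (71 - 2) mod 4 = 1, so s(71) = s(3) = 19.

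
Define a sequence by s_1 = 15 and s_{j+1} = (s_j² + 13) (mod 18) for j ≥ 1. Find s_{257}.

Listing terms: s_1 = 15, s_2 = 4, s_3 = 11, s_4 = 8, s_5 = 5, s_6 = 2, s_7 = 17, s_8 = 14, s_9 = 11.
Since s_9 = s_3 = 11, the sequence is eventually periodic: after a pre-period of length 2 it cycles with period 6.
For j ≥ 3, s_j depends only on (j - 3) mod 6. (257 - 3) mod 6 = 2, so s_{257} = s_5 = 5.

5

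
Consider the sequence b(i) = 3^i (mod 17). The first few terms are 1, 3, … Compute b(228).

13

b(0) = 1,  b(1) = 3,  b(2) = 9,  b(3) = 10,  b(4) = 13,  b(5) = 5,  b(6) = 15,  b(7) = 11,  b(8) = 16,  b(9) = 14,  b(10) = 8,  b(11) = 7,  b(12) = 4,  b(13) = 12,  b(14) = 2,  b(15) = 6,  b(16) = 1.
Since b(16) = b(0) = 1, the sequence is periodic with period 16.
(228 - 0) mod 16 = 4, so b(228) = b(4) = 13.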